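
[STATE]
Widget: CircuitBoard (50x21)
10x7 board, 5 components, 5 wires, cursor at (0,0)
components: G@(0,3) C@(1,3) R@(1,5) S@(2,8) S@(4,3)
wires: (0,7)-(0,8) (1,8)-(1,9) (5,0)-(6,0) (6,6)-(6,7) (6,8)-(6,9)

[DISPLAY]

   0 1 2 3 4 5 6 7 8 9                            
0  [.]          G               · ─ ·             
                                                  
1               C       R           · ─ ·         
                                                  
2                                   S             
                                                  
3                                                 
                                                  
4               S                                 
                                                  
5   ·                                             
    │                                             
6   ·                       · ─ ·   · ─ ·         
Cursor: (0,0)                                     
                                                  
                                                  
                                                  
                                                  
                                                  
                                                  


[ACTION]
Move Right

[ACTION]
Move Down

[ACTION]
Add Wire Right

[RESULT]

   0 1 2 3 4 5 6 7 8 9                            
0               G               · ─ ·             
                                                  
1      [.]─ ·   C       R           · ─ ·         
                                                  
2                                   S             
                                                  
3                                                 
                                                  
4               S                                 
                                                  
5   ·                                             
    │                                             
6   ·                       · ─ ·   · ─ ·         
Cursor: (1,1)                                     
                                                  
                                                  
                                                  
                                                  
                                                  
                                                  


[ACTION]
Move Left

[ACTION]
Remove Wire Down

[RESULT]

   0 1 2 3 4 5 6 7 8 9                            
0               G               · ─ ·             
                                                  
1  [.]  · ─ ·   C       R           · ─ ·         
                                                  
2                                   S             
                                                  
3                                                 
                                                  
4               S                                 
                                                  
5   ·                                             
    │                                             
6   ·                       · ─ ·   · ─ ·         
Cursor: (1,0)                                     
                                                  
                                                  
                                                  
                                                  
                                                  
                                                  


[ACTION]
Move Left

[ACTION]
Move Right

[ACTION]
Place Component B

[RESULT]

   0 1 2 3 4 5 6 7 8 9                            
0               G               · ─ ·             
                                                  
1      [B]─ ·   C       R           · ─ ·         
                                                  
2                                   S             
                                                  
3                                                 
                                                  
4               S                                 
                                                  
5   ·                                             
    │                                             
6   ·                       · ─ ·   · ─ ·         
Cursor: (1,1)                                     
                                                  
                                                  
                                                  
                                                  
                                                  
                                                  


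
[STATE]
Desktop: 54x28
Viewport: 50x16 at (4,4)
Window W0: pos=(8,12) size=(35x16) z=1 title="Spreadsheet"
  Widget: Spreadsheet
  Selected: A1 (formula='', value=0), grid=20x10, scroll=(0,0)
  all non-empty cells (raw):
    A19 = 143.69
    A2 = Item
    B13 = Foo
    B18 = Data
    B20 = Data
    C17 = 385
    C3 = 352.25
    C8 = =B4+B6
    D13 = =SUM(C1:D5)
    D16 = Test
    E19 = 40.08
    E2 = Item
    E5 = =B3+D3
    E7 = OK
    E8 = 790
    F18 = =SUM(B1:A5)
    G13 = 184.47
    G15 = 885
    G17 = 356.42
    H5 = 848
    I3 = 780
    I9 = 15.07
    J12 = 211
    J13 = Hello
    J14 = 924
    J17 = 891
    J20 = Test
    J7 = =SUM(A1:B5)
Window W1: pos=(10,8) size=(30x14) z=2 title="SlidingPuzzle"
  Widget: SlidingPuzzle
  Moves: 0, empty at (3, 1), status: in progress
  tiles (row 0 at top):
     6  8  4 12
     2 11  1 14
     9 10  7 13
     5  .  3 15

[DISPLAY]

                                                  
                                                  
                                                  
                                                  
      ┏━━━━━━━━━━━━━━━━━━━━━━━━━━━━┓              
      ┃ SlidingPuzzle              ┃              
      ┠────────────────────────────┨              
      ┃┌────┬────┬────┬────┐       ┃              
    ┏━┃│  6 │  8 │  4 │ 12 │       ┃━━┓           
    ┃ ┃├────┼────┼────┼────┤       ┃  ┃           
    ┠─┃│  2 │ 11 │  1 │ 14 │       ┃──┨           
    ┃A┃├────┼────┼────┼────┤       ┃  ┃           
    ┃ ┃│  9 │ 10 │  7 │ 13 │       ┃D ┃           
    ┃-┃├────┼────┼────┼────┤       ┃--┃           
    ┃ ┃│  5 │    │  3 │ 15 │       ┃  ┃           
    ┃ ┃└────┴────┴────┴────┘       ┃  ┃           


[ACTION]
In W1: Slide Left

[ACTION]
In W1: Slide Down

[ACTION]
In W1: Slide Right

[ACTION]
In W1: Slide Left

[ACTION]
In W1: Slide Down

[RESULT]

                                                  
                                                  
                                                  
                                                  
      ┏━━━━━━━━━━━━━━━━━━━━━━━━━━━━┓              
      ┃ SlidingPuzzle              ┃              
      ┠────────────────────────────┨              
      ┃┌────┬────┬────┬────┐       ┃              
    ┏━┃│  6 │  8 │  4 │ 12 │       ┃━━┓           
    ┃ ┃├────┼────┼────┼────┤       ┃  ┃           
    ┠─┃│  2 │ 11 │    │ 14 │       ┃──┨           
    ┃A┃├────┼────┼────┼────┤       ┃  ┃           
    ┃ ┃│  9 │ 10 │  1 │ 13 │       ┃D ┃           
    ┃-┃├────┼────┼────┼────┤       ┃--┃           
    ┃ ┃│  5 │  3 │  7 │ 15 │       ┃  ┃           
    ┃ ┃└────┴────┴────┴────┘       ┃  ┃           


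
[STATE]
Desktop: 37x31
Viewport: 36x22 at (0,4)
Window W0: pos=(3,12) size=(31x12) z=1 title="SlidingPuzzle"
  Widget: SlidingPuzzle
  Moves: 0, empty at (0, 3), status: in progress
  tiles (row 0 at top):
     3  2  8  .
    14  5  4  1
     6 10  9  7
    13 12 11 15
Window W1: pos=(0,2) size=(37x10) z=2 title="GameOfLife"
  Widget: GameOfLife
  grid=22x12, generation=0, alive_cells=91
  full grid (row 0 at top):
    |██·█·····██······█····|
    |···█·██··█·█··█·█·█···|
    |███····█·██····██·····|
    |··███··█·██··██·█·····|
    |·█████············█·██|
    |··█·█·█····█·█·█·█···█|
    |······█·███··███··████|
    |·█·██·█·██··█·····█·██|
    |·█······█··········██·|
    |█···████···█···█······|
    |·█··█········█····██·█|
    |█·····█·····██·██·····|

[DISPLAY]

┠───────────────────────────────────
┃Gen: 0                             
┃··███··█·██··██·█·····             
┃·█████············█·██             
┃··█·█·█····█·█·█·█···█             
┃······█·███··███··████             
┃·█·██·█·██··█·····█·██             
┗━━━━━━━━━━━━━━━━━━━━━━━━━━━━━━━━━━━
   ┏━━━━━━━━━━━━━━━━━━━━━━━━━━━━━┓  
   ┃ SlidingPuzzle               ┃  
   ┠─────────────────────────────┨  
   ┃┌────┬────┬────┬────┐        ┃  
   ┃│  3 │  2 │  8 │    │        ┃  
   ┃├────┼────┼────┼────┤        ┃  
   ┃│ 14 │  5 │  4 │  1 │        ┃  
   ┃├────┼────┼────┼────┤        ┃  
   ┃│  6 │ 10 │  9 │  7 │        ┃  
   ┃├────┼────┼────┼────┤        ┃  
   ┃│ 13 │ 12 │ 11 │ 15 │        ┃  
   ┗━━━━━━━━━━━━━━━━━━━━━━━━━━━━━┛  
                                    
                                    


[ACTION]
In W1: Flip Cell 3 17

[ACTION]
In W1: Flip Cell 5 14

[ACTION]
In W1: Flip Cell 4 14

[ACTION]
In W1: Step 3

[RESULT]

┠───────────────────────────────────
┃Gen: 3                             
┃█·█···██·███·····██···             
┃······█·█··██··██·█···             
┃█····█··██·██··██·██··             
┃·██·█·█·█···█····██···             
┃····██····███···█·█·█·             
┗━━━━━━━━━━━━━━━━━━━━━━━━━━━━━━━━━━━
   ┏━━━━━━━━━━━━━━━━━━━━━━━━━━━━━┓  
   ┃ SlidingPuzzle               ┃  
   ┠─────────────────────────────┨  
   ┃┌────┬────┬────┬────┐        ┃  
   ┃│  3 │  2 │  8 │    │        ┃  
   ┃├────┼────┼────┼────┤        ┃  
   ┃│ 14 │  5 │  4 │  1 │        ┃  
   ┃├────┼────┼────┼────┤        ┃  
   ┃│  6 │ 10 │  9 │  7 │        ┃  
   ┃├────┼────┼────┼────┤        ┃  
   ┃│ 13 │ 12 │ 11 │ 15 │        ┃  
   ┗━━━━━━━━━━━━━━━━━━━━━━━━━━━━━┛  
                                    
                                    


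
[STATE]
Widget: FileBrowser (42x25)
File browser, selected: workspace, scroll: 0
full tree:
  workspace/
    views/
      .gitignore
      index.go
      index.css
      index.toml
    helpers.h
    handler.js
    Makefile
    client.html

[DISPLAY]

> [-] workspace/                          
    [+] views/                            
    helpers.h                             
    handler.js                            
    Makefile                              
    client.html                           
                                          
                                          
                                          
                                          
                                          
                                          
                                          
                                          
                                          
                                          
                                          
                                          
                                          
                                          
                                          
                                          
                                          
                                          
                                          


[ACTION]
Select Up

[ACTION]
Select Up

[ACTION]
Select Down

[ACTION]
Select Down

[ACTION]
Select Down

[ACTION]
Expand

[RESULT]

  [-] workspace/                          
    [+] views/                            
    helpers.h                             
  > handler.js                            
    Makefile                              
    client.html                           
                                          
                                          
                                          
                                          
                                          
                                          
                                          
                                          
                                          
                                          
                                          
                                          
                                          
                                          
                                          
                                          
                                          
                                          
                                          


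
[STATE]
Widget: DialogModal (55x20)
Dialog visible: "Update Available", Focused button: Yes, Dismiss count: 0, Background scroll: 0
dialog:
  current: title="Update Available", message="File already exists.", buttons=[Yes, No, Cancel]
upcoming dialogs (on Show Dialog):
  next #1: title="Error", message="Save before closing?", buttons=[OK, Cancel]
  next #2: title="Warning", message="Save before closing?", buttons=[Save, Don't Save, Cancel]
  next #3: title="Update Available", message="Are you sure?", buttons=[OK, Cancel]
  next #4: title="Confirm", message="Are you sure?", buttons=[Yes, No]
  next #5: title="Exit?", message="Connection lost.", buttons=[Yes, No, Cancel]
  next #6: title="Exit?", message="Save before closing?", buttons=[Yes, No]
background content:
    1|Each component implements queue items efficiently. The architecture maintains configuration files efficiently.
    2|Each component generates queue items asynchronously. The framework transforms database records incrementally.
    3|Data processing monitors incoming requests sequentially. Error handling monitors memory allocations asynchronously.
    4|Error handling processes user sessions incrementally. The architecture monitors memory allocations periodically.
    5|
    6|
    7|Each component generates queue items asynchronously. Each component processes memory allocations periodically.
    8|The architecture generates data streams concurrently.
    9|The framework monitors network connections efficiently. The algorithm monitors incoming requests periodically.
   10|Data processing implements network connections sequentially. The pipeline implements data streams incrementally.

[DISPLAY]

Each component implements queue items efficiently. The 
Each component generates queue items asynchronously. Th
Data processing monitors incoming requests sequentially
Error handling processes user sessions incrementally. T
                                                       
                                                       
Each component generates queue items asynchronously. Ea
The architectur┌──────────────────────┐ concurrently.  
The framework m│   Update Available   │ons efficiently.
Data processing│ File already exists. │ections sequenti
               │ [Yes]  No   Cancel   │                
               └──────────────────────┘                
                                                       
                                                       
                                                       
                                                       
                                                       
                                                       
                                                       
                                                       


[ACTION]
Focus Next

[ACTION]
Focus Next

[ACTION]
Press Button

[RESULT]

Each component implements queue items efficiently. The 
Each component generates queue items asynchronously. Th
Data processing monitors incoming requests sequentially
Error handling processes user sessions incrementally. T
                                                       
                                                       
Each component generates queue items asynchronously. Ea
The architecture generates data streams concurrently.  
The framework monitors network connections efficiently.
Data processing implements network connections sequenti
                                                       
                                                       
                                                       
                                                       
                                                       
                                                       
                                                       
                                                       
                                                       
                                                       


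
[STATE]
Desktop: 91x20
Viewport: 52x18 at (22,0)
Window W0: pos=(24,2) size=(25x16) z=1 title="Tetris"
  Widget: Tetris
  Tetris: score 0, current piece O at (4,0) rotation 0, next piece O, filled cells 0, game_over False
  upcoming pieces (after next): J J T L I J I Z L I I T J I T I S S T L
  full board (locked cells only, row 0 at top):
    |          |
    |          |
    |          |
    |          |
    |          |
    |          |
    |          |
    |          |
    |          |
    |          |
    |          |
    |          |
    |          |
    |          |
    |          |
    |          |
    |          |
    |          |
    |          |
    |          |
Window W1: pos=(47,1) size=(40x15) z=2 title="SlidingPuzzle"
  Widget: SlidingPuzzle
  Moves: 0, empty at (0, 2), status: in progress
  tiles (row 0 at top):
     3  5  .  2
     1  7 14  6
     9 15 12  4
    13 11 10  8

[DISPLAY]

                                                    
                         ┏━━━━━━━━━━━━━━━━━━━━━━━━━━
  ┏━━━━━━━━━━━━━━━━━━━━━━┃ SlidingPuzzle            
  ┃ Tetris               ┠──────────────────────────
  ┠──────────────────────┃┌────┬────┬────┬────┐     
  ┃          │Next:      ┃│  3 │  5 │    │  2 │     
  ┃          │▓▓         ┃├────┼────┼────┼────┤     
  ┃          │▓▓         ┃│  1 │  7 │ 14 │  6 │     
  ┃          │           ┃├────┼────┼────┼────┤     
  ┃          │           ┃│  9 │ 15 │ 12 │  4 │     
  ┃          │           ┃├────┼────┼────┼────┤     
  ┃          │Score:     ┃│ 13 │ 11 │ 10 │  8 │     
  ┃          │0          ┃└────┴────┴────┴────┘     
  ┃          │           ┃Moves: 0                  
  ┃          │           ┃                          
  ┃          │           ┗━━━━━━━━━━━━━━━━━━━━━━━━━━
  ┃          │            ┃                         
  ┗━━━━━━━━━━━━━━━━━━━━━━━┛                         


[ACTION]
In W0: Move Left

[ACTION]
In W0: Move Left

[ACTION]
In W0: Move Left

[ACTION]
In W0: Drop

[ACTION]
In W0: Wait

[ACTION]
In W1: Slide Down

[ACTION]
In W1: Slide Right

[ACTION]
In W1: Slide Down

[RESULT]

                                                    
                         ┏━━━━━━━━━━━━━━━━━━━━━━━━━━
  ┏━━━━━━━━━━━━━━━━━━━━━━┃ SlidingPuzzle            
  ┃ Tetris               ┠──────────────────────────
  ┠──────────────────────┃┌────┬────┬────┬────┐     
  ┃          │Next:      ┃│  3 │    │  5 │  2 │     
  ┃          │▓▓         ┃├────┼────┼────┼────┤     
  ┃          │▓▓         ┃│  1 │  7 │ 14 │  6 │     
  ┃          │           ┃├────┼────┼────┼────┤     
  ┃          │           ┃│  9 │ 15 │ 12 │  4 │     
  ┃          │           ┃├────┼────┼────┼────┤     
  ┃          │Score:     ┃│ 13 │ 11 │ 10 │  8 │     
  ┃          │0          ┃└────┴────┴────┴────┘     
  ┃          │           ┃Moves: 1                  
  ┃          │           ┃                          
  ┃          │           ┗━━━━━━━━━━━━━━━━━━━━━━━━━━
  ┃          │            ┃                         
  ┗━━━━━━━━━━━━━━━━━━━━━━━┛                         


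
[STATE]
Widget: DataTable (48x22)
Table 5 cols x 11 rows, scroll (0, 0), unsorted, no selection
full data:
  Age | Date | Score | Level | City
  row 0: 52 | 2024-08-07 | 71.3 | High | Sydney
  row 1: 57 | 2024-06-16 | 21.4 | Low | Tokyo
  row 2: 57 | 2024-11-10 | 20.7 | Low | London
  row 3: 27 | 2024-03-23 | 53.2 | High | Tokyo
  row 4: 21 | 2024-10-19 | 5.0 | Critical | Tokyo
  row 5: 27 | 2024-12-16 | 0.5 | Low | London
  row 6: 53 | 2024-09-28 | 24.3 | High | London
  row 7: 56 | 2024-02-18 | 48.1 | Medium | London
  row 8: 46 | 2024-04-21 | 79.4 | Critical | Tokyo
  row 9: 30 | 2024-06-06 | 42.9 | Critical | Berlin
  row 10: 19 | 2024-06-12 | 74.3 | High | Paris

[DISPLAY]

Age│Date      │Score│Level   │City              
───┼──────────┼─────┼────────┼──────            
52 │2024-08-07│71.3 │High    │Sydney            
57 │2024-06-16│21.4 │Low     │Tokyo             
57 │2024-11-10│20.7 │Low     │London            
27 │2024-03-23│53.2 │High    │Tokyo             
21 │2024-10-19│5.0  │Critical│Tokyo             
27 │2024-12-16│0.5  │Low     │London            
53 │2024-09-28│24.3 │High    │London            
56 │2024-02-18│48.1 │Medium  │London            
46 │2024-04-21│79.4 │Critical│Tokyo             
30 │2024-06-06│42.9 │Critical│Berlin            
19 │2024-06-12│74.3 │High    │Paris             
                                                
                                                
                                                
                                                
                                                
                                                
                                                
                                                
                                                


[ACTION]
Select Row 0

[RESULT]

Age│Date      │Score│Level   │City              
───┼──────────┼─────┼────────┼──────            
>2 │2024-08-07│71.3 │High    │Sydney            
57 │2024-06-16│21.4 │Low     │Tokyo             
57 │2024-11-10│20.7 │Low     │London            
27 │2024-03-23│53.2 │High    │Tokyo             
21 │2024-10-19│5.0  │Critical│Tokyo             
27 │2024-12-16│0.5  │Low     │London            
53 │2024-09-28│24.3 │High    │London            
56 │2024-02-18│48.1 │Medium  │London            
46 │2024-04-21│79.4 │Critical│Tokyo             
30 │2024-06-06│42.9 │Critical│Berlin            
19 │2024-06-12│74.3 │High    │Paris             
                                                
                                                
                                                
                                                
                                                
                                                
                                                
                                                
                                                


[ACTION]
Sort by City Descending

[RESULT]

Age│Date      │Score│Level   │City ▼            
───┼──────────┼─────┼────────┼──────            
>7 │2024-06-16│21.4 │Low     │Tokyo             
27 │2024-03-23│53.2 │High    │Tokyo             
21 │2024-10-19│5.0  │Critical│Tokyo             
46 │2024-04-21│79.4 │Critical│Tokyo             
52 │2024-08-07│71.3 │High    │Sydney            
19 │2024-06-12│74.3 │High    │Paris             
57 │2024-11-10│20.7 │Low     │London            
27 │2024-12-16│0.5  │Low     │London            
53 │2024-09-28│24.3 │High    │London            
56 │2024-02-18│48.1 │Medium  │London            
30 │2024-06-06│42.9 │Critical│Berlin            
                                                
                                                
                                                
                                                
                                                
                                                
                                                
                                                
                                                


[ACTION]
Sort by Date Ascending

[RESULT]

Age│Date     ▲│Score│Level   │City              
───┼──────────┼─────┼────────┼──────            
>6 │2024-02-18│48.1 │Medium  │London            
27 │2024-03-23│53.2 │High    │Tokyo             
46 │2024-04-21│79.4 │Critical│Tokyo             
30 │2024-06-06│42.9 │Critical│Berlin            
19 │2024-06-12│74.3 │High    │Paris             
57 │2024-06-16│21.4 │Low     │Tokyo             
52 │2024-08-07│71.3 │High    │Sydney            
53 │2024-09-28│24.3 │High    │London            
21 │2024-10-19│5.0  │Critical│Tokyo             
57 │2024-11-10│20.7 │Low     │London            
27 │2024-12-16│0.5  │Low     │London            
                                                
                                                
                                                
                                                
                                                
                                                
                                                
                                                
                                                


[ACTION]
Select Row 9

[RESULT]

Age│Date     ▲│Score│Level   │City              
───┼──────────┼─────┼────────┼──────            
56 │2024-02-18│48.1 │Medium  │London            
27 │2024-03-23│53.2 │High    │Tokyo             
46 │2024-04-21│79.4 │Critical│Tokyo             
30 │2024-06-06│42.9 │Critical│Berlin            
19 │2024-06-12│74.3 │High    │Paris             
57 │2024-06-16│21.4 │Low     │Tokyo             
52 │2024-08-07│71.3 │High    │Sydney            
53 │2024-09-28│24.3 │High    │London            
21 │2024-10-19│5.0  │Critical│Tokyo             
>7 │2024-11-10│20.7 │Low     │London            
27 │2024-12-16│0.5  │Low     │London            
                                                
                                                
                                                
                                                
                                                
                                                
                                                
                                                
                                                


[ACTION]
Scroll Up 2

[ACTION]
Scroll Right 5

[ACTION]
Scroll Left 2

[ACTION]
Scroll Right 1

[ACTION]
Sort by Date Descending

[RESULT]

Age│Date     ▼│Score│Level   │City              
───┼──────────┼─────┼────────┼──────            
27 │2024-12-16│0.5  │Low     │London            
57 │2024-11-10│20.7 │Low     │London            
21 │2024-10-19│5.0  │Critical│Tokyo             
53 │2024-09-28│24.3 │High    │London            
52 │2024-08-07│71.3 │High    │Sydney            
57 │2024-06-16│21.4 │Low     │Tokyo             
19 │2024-06-12│74.3 │High    │Paris             
30 │2024-06-06│42.9 │Critical│Berlin            
46 │2024-04-21│79.4 │Critical│Tokyo             
>7 │2024-03-23│53.2 │High    │Tokyo             
56 │2024-02-18│48.1 │Medium  │London            
                                                
                                                
                                                
                                                
                                                
                                                
                                                
                                                
                                                


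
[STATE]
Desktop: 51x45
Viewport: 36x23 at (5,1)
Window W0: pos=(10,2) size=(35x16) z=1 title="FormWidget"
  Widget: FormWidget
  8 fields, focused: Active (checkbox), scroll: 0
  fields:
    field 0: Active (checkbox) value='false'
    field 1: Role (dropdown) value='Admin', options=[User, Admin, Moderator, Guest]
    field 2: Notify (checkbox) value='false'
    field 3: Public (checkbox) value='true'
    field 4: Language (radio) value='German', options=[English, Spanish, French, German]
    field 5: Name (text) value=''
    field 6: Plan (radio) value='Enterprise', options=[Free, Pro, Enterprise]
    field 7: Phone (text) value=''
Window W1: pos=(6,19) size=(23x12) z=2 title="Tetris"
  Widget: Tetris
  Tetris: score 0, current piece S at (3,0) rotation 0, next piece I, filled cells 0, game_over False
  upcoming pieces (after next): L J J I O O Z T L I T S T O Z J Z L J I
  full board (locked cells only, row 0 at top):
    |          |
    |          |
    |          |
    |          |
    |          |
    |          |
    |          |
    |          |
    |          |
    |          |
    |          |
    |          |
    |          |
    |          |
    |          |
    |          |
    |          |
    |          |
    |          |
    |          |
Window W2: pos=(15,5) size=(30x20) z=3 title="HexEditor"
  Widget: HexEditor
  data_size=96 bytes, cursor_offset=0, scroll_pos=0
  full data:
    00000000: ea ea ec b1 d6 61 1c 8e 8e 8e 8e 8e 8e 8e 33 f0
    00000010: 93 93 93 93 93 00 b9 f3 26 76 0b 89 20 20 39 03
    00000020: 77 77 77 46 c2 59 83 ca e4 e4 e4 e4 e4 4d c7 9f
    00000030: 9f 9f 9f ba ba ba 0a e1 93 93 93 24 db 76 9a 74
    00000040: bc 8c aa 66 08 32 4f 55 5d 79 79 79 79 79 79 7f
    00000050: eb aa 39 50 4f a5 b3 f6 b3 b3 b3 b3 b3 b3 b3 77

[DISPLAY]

                                    
     ┏━━━━━━━━━━━━━━━━━━━━━━━━━━━━━━
     ┃ FormWidget                   
     ┠──────────────────────────────
     ┃> Ac┏━━━━━━━━━━━━━━━━━━━━━━━━━
     ┃  Ro┃ HexEditor               
     ┃  No┠─────────────────────────
     ┃  Pu┃00000000  EA ea ec b1 d6 
     ┃  La┃00000010  93 93 93 93 93 
     ┃  Na┃00000020  77 77 77 46 c2 
     ┃  Pl┃00000030  9f 9f 9f ba ba 
     ┃  Ph┃00000040  bc 8c aa 66 08 
     ┃    ┃00000050  eb aa 39 50 4f 
     ┃    ┃                         
     ┃    ┃                         
     ┃    ┃                         
     ┗━━━━┃                         
          ┃                         
 ┏━━━━━━━━┃                         
 ┃ Tetris ┃                         
 ┠────────┃                         
 ┃        ┃                         
 ┃        ┃                         


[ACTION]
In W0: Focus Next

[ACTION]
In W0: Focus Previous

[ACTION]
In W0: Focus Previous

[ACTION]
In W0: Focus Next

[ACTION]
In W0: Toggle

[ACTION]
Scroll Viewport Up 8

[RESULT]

                                    
                                    
     ┏━━━━━━━━━━━━━━━━━━━━━━━━━━━━━━
     ┃ FormWidget                   
     ┠──────────────────────────────
     ┃> Ac┏━━━━━━━━━━━━━━━━━━━━━━━━━
     ┃  Ro┃ HexEditor               
     ┃  No┠─────────────────────────
     ┃  Pu┃00000000  EA ea ec b1 d6 
     ┃  La┃00000010  93 93 93 93 93 
     ┃  Na┃00000020  77 77 77 46 c2 
     ┃  Pl┃00000030  9f 9f 9f ba ba 
     ┃  Ph┃00000040  bc 8c aa 66 08 
     ┃    ┃00000050  eb aa 39 50 4f 
     ┃    ┃                         
     ┃    ┃                         
     ┃    ┃                         
     ┗━━━━┃                         
          ┃                         
 ┏━━━━━━━━┃                         
 ┃ Tetris ┃                         
 ┠────────┃                         
 ┃        ┃                         


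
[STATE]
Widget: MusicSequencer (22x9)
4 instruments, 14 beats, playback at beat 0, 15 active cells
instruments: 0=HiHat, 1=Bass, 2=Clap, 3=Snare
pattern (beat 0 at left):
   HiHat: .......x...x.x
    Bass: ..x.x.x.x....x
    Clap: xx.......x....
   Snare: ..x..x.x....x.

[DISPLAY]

      ▼1234567890123  
 HiHat·······█···█·█  
  Bass··█·█·█·█····█  
  Clap██·······█····  
 Snare··█··█·█····█·  
                      
                      
                      
                      


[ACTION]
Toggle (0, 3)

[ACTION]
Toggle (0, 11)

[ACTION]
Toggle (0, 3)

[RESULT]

      ▼1234567890123  
 HiHat·······█·····█  
  Bass··█·█·█·█····█  
  Clap██·······█····  
 Snare··█··█·█····█·  
                      
                      
                      
                      


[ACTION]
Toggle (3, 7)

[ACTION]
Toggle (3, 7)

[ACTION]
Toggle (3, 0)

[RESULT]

      ▼1234567890123  
 HiHat·······█·····█  
  Bass··█·█·█·█····█  
  Clap██·······█····  
 Snare█·█··█·█····█·  
                      
                      
                      
                      


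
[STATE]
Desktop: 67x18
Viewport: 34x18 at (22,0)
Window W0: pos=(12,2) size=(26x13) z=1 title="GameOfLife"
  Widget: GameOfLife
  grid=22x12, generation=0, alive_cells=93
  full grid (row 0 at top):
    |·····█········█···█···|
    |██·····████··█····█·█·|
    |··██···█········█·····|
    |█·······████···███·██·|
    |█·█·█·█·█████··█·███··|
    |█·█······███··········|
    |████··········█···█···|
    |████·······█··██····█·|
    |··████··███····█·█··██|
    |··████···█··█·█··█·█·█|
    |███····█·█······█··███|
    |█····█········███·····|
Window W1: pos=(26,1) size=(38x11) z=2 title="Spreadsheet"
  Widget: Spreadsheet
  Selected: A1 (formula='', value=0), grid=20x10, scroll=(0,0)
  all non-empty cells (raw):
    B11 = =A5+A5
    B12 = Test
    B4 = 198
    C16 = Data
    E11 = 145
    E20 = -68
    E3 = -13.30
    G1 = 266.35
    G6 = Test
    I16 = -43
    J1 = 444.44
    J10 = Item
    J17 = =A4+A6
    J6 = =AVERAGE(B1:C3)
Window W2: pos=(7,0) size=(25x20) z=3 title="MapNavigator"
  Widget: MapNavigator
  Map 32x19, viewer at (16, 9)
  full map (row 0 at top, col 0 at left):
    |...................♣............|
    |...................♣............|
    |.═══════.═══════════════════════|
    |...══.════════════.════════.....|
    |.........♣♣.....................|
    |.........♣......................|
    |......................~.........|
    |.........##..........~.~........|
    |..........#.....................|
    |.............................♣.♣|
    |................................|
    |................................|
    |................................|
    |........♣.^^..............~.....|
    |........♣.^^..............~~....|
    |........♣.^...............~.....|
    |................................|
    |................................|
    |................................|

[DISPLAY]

━━━━━━━━━┓                        
         ┃━━━━━━━━━━━━━━━━━━━━━━━━
─────────┨adsheet                 
♣........┃────────────────────────
═════════┃                        
════════.┃  A       B       C     
.........┃------------------------
.........┃    [0]       0       0 
...~.....┃      0       0       0 
..~.~....┃      0       0       0 
.........┃      0     198       0 
.........┃━━━━━━━━━━━━━━━━━━━━━━━━
.........┃·██  ┃                  
.........┃█·█  ┃                  
.........┃━━━━━┛                  
.......~.┃                        
.......~~┃                        
.......~.┃                        


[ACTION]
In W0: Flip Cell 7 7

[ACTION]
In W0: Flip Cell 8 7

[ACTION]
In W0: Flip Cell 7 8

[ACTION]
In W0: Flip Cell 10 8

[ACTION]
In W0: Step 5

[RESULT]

━━━━━━━━━┓                        
         ┃━━━━━━━━━━━━━━━━━━━━━━━━
─────────┨adsheet                 
♣........┃────────────────────────
═════════┃                        
════════.┃  A       B       C     
.........┃------------------------
.........┃    [0]       0       0 
...~.....┃      0       0       0 
..~.~....┃      0       0       0 
.........┃      0     198       0 
.........┃━━━━━━━━━━━━━━━━━━━━━━━━
.........┃██·  ┃                  
.........┃·█·  ┃                  
.........┃━━━━━┛                  
.......~.┃                        
.......~~┃                        
.......~.┃                        
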